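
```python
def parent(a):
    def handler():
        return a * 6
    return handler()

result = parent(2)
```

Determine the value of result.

Step 1: parent(2) binds parameter a = 2.
Step 2: handler() accesses a = 2 from enclosing scope.
Step 3: result = 2 * 6 = 12

The answer is 12.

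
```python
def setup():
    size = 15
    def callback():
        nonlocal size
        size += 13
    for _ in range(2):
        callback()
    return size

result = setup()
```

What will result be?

Step 1: size = 15.
Step 2: callback() is called 2 times in a loop, each adding 13 via nonlocal.
Step 3: size = 15 + 13 * 2 = 41

The answer is 41.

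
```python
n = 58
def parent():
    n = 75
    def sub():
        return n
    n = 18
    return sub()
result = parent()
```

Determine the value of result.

Step 1: parent() sets n = 75, then later n = 18.
Step 2: sub() is called after n is reassigned to 18. Closures capture variables by reference, not by value.
Step 3: result = 18

The answer is 18.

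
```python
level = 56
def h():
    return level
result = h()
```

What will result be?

Step 1: level = 56 is defined in the global scope.
Step 2: h() looks up level. No local level exists, so Python checks the global scope via LEGB rule and finds level = 56.
Step 3: result = 56

The answer is 56.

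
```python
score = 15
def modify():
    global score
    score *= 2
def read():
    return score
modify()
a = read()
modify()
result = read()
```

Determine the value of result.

Step 1: score = 15.
Step 2: First modify(): score = 15 * 2 = 30.
Step 3: Second modify(): score = 30 * 2 = 60.
Step 4: read() returns 60

The answer is 60.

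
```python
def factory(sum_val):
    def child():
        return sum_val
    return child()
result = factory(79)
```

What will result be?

Step 1: factory(79) binds parameter sum_val = 79.
Step 2: child() looks up sum_val in enclosing scope and finds the parameter sum_val = 79.
Step 3: result = 79

The answer is 79.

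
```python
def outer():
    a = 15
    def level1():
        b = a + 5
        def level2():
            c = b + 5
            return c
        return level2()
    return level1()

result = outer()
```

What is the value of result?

Step 1: a = 15. b = a + 5 = 20.
Step 2: c = b + 5 = 20 + 5 = 25.
Step 3: result = 25

The answer is 25.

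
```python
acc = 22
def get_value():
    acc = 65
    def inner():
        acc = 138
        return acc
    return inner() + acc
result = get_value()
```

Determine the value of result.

Step 1: get_value() has local acc = 65. inner() has local acc = 138.
Step 2: inner() returns its local acc = 138.
Step 3: get_value() returns 138 + its own acc (65) = 203

The answer is 203.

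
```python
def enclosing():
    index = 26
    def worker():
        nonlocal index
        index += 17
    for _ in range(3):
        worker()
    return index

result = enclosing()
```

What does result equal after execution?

Step 1: index = 26.
Step 2: worker() is called 3 times in a loop, each adding 17 via nonlocal.
Step 3: index = 26 + 17 * 3 = 77

The answer is 77.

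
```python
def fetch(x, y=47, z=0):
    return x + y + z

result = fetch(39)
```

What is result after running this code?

Step 1: fetch(39) uses defaults y = 47, z = 0.
Step 2: Returns 39 + 47 + 0 = 86.
Step 3: result = 86

The answer is 86.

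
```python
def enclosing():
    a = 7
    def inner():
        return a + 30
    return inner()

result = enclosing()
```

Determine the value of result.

Step 1: enclosing() defines a = 7.
Step 2: inner() reads a = 7 from enclosing scope, returns 7 + 30 = 37.
Step 3: result = 37

The answer is 37.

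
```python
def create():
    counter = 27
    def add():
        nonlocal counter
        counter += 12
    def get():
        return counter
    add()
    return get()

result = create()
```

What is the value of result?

Step 1: counter = 27. add() modifies it via nonlocal, get() reads it.
Step 2: add() makes counter = 27 + 12 = 39.
Step 3: get() returns 39. result = 39

The answer is 39.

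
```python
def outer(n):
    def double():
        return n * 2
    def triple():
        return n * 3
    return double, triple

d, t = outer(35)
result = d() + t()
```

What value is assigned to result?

Step 1: Both closures capture the same n = 35.
Step 2: d() = 35 * 2 = 70, t() = 35 * 3 = 105.
Step 3: result = 70 + 105 = 175

The answer is 175.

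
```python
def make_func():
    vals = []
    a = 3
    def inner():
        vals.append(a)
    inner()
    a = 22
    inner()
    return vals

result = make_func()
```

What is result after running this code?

Step 1: a = 3. inner() appends current a to vals.
Step 2: First inner(): appends 3. Then a = 22.
Step 3: Second inner(): appends 22 (closure sees updated a). result = [3, 22]

The answer is [3, 22].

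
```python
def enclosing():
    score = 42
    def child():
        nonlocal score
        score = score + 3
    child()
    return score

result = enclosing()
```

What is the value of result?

Step 1: enclosing() sets score = 42.
Step 2: child() uses nonlocal to modify score in enclosing's scope: score = 42 + 3 = 45.
Step 3: enclosing() returns the modified score = 45

The answer is 45.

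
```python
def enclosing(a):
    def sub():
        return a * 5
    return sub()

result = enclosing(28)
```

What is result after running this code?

Step 1: enclosing(28) binds parameter a = 28.
Step 2: sub() accesses a = 28 from enclosing scope.
Step 3: result = 28 * 5 = 140

The answer is 140.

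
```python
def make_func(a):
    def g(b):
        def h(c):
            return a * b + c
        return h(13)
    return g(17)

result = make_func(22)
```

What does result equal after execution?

Step 1: a = 22, b = 17, c = 13.
Step 2: h() computes a * b + c = 22 * 17 + 13 = 387.
Step 3: result = 387

The answer is 387.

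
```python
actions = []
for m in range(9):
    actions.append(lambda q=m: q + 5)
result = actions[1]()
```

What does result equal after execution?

Step 1: Default argument q=m captures m's value at definition time.
Step 2: actions[1] was defined when m = 1, so q defaults to 1.
Step 3: result = 1 + 5 = 6 (default arg fixes the late binding issue)

The answer is 6.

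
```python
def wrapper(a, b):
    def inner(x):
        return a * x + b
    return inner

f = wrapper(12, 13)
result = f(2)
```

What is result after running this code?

Step 1: wrapper(12, 13) captures a = 12, b = 13.
Step 2: f(2) computes 12 * 2 + 13 = 37.
Step 3: result = 37

The answer is 37.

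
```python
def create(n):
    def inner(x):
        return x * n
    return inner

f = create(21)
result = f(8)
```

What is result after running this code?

Step 1: create(21) creates a closure capturing n = 21.
Step 2: f(8) computes 8 * 21 = 168.
Step 3: result = 168

The answer is 168.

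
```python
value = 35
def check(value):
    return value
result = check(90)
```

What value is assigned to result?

Step 1: Global value = 35.
Step 2: check(90) takes parameter value = 90, which shadows the global.
Step 3: result = 90

The answer is 90.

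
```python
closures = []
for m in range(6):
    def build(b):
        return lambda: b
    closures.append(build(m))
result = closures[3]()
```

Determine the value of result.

Step 1: build(m) creates a new scope capturing b = m at call time.
Step 2: closures[3] = build(3), so its lambda captures b = 3.
Step 3: result = 3 (closure factory fixes late binding)

The answer is 3.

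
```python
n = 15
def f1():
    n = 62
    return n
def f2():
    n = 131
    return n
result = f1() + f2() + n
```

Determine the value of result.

Step 1: Each function shadows global n with its own local.
Step 2: f1() returns 62, f2() returns 131.
Step 3: Global n = 15 is unchanged. result = 62 + 131 + 15 = 208

The answer is 208.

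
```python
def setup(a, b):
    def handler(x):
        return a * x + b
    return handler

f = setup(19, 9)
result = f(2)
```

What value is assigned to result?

Step 1: setup(19, 9) captures a = 19, b = 9.
Step 2: f(2) computes 19 * 2 + 9 = 47.
Step 3: result = 47

The answer is 47.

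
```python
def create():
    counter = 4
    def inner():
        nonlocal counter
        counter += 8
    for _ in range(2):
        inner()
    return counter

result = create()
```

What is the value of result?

Step 1: counter = 4.
Step 2: inner() is called 2 times in a loop, each adding 8 via nonlocal.
Step 3: counter = 4 + 8 * 2 = 20

The answer is 20.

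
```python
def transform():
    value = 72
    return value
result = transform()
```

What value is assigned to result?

Step 1: transform() defines value = 72 in its local scope.
Step 2: return value finds the local variable value = 72.
Step 3: result = 72

The answer is 72.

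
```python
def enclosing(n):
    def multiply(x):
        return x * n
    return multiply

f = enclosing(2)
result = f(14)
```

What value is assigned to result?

Step 1: enclosing(2) returns multiply closure with n = 2.
Step 2: f(14) computes 14 * 2 = 28.
Step 3: result = 28

The answer is 28.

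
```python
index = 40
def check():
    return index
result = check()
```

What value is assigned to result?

Step 1: index = 40 is defined in the global scope.
Step 2: check() looks up index. No local index exists, so Python checks the global scope via LEGB rule and finds index = 40.
Step 3: result = 40

The answer is 40.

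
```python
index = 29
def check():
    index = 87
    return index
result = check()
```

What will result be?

Step 1: Global index = 29.
Step 2: check() creates local index = 87, shadowing the global.
Step 3: Returns local index = 87. result = 87

The answer is 87.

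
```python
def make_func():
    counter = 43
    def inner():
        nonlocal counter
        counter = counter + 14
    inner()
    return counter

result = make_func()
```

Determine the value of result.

Step 1: make_func() sets counter = 43.
Step 2: inner() uses nonlocal to modify counter in make_func's scope: counter = 43 + 14 = 57.
Step 3: make_func() returns the modified counter = 57

The answer is 57.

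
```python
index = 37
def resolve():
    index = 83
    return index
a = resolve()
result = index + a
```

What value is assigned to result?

Step 1: Global index = 37. resolve() returns local index = 83.
Step 2: a = 83. Global index still = 37.
Step 3: result = 37 + 83 = 120

The answer is 120.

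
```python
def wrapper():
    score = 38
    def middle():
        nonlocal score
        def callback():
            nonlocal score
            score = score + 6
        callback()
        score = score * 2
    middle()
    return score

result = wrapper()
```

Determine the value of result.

Step 1: score = 38.
Step 2: callback() adds 6: score = 38 + 6 = 44.
Step 3: middle() doubles: score = 44 * 2 = 88.
Step 4: result = 88

The answer is 88.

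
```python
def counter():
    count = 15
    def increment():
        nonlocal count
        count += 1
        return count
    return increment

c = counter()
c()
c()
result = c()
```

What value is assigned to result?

Step 1: counter() creates closure with count = 15.
Step 2: Each c() call increments count via nonlocal. After 3 calls: 15 + 3 = 18.
Step 3: result = 18

The answer is 18.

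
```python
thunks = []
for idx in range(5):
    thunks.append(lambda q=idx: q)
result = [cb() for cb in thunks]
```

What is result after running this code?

Step 1: Default arg q=idx captures idx at each iteration.
Step 2: Each lambda has its own default: 0, 1, ..., 4.
Step 3: result = [0, 1, 2, 3, 4]

The answer is [0, 1, 2, 3, 4].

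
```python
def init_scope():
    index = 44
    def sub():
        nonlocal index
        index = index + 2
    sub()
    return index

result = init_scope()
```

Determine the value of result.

Step 1: init_scope() sets index = 44.
Step 2: sub() uses nonlocal to modify index in init_scope's scope: index = 44 + 2 = 46.
Step 3: init_scope() returns the modified index = 46

The answer is 46.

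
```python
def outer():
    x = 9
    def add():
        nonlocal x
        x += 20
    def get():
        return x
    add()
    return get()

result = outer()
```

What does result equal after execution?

Step 1: x = 9. add() modifies it via nonlocal, get() reads it.
Step 2: add() makes x = 9 + 20 = 29.
Step 3: get() returns 29. result = 29

The answer is 29.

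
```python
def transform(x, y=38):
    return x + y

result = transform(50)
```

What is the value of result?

Step 1: transform(50) uses default y = 38.
Step 2: Returns 50 + 38 = 88.
Step 3: result = 88

The answer is 88.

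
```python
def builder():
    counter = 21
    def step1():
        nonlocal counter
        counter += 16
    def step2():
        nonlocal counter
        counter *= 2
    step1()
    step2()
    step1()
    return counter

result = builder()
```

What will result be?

Step 1: counter = 21.
Step 2: step1(): counter = 21 + 16 = 37.
Step 3: step2(): counter = 37 * 2 = 74.
Step 4: step1(): counter = 74 + 16 = 90. result = 90

The answer is 90.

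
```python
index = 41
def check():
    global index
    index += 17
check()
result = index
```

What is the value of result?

Step 1: index = 41 globally.
Step 2: check() modifies global index: index += 17 = 58.
Step 3: result = 58

The answer is 58.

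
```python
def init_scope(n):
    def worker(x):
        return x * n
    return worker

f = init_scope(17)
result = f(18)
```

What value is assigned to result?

Step 1: init_scope(17) creates a closure capturing n = 17.
Step 2: f(18) computes 18 * 17 = 306.
Step 3: result = 306

The answer is 306.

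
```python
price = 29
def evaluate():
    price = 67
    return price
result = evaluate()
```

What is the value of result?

Step 1: Global price = 29.
Step 2: evaluate() creates local price = 67, shadowing the global.
Step 3: Returns local price = 67. result = 67

The answer is 67.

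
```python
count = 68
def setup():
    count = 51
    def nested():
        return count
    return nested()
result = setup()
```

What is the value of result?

Step 1: count = 68 globally, but setup() defines count = 51 locally.
Step 2: nested() looks up count. Not in local scope, so checks enclosing scope (setup) and finds count = 51.
Step 3: result = 51

The answer is 51.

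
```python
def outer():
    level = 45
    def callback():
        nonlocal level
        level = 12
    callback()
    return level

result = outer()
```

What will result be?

Step 1: outer() sets level = 45.
Step 2: callback() uses nonlocal to reassign level = 12.
Step 3: result = 12

The answer is 12.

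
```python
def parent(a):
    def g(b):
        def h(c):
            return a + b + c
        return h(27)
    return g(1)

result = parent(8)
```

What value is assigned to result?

Step 1: a = 8, b = 1, c = 27 across three nested scopes.
Step 2: h() accesses all three via LEGB rule.
Step 3: result = 8 + 1 + 27 = 36

The answer is 36.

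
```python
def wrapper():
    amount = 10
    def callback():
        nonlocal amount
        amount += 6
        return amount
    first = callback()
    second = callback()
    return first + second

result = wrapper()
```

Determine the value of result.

Step 1: amount starts at 10.
Step 2: First call: amount = 10 + 6 = 16, returns 16.
Step 3: Second call: amount = 16 + 6 = 22, returns 22.
Step 4: result = 16 + 22 = 38

The answer is 38.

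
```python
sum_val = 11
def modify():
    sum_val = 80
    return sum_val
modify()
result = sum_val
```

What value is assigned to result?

Step 1: sum_val = 11 globally.
Step 2: modify() creates a LOCAL sum_val = 80 (no global keyword!).
Step 3: The global sum_val is unchanged. result = 11

The answer is 11.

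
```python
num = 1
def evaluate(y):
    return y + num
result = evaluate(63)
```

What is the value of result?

Step 1: num = 1 is defined globally.
Step 2: evaluate(63) uses parameter y = 63 and looks up num from global scope = 1.
Step 3: result = 63 + 1 = 64

The answer is 64.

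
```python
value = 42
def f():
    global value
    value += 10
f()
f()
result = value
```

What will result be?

Step 1: value = 42.
Step 2: First f(): value = 42 + 10 = 52.
Step 3: Second f(): value = 52 + 10 = 62. result = 62

The answer is 62.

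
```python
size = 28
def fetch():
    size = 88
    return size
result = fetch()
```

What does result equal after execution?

Step 1: Global size = 28.
Step 2: fetch() creates local size = 88, shadowing the global.
Step 3: Returns local size = 88. result = 88

The answer is 88.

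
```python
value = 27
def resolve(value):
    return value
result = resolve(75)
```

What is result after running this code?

Step 1: Global value = 27.
Step 2: resolve(75) takes parameter value = 75, which shadows the global.
Step 3: result = 75

The answer is 75.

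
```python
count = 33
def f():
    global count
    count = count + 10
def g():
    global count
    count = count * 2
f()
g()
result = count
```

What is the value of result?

Step 1: count = 33.
Step 2: f() adds 10: count = 33 + 10 = 43.
Step 3: g() doubles: count = 43 * 2 = 86.
Step 4: result = 86

The answer is 86.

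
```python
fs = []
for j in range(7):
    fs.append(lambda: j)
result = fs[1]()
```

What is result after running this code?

Step 1: The loop creates 7 lambdas, all referencing the same variable j.
Step 2: After the loop, j = 6 (final value).
Step 3: fs[1]() looks up j at call time and finds 6. This is the late binding gotcha. result = 6

The answer is 6.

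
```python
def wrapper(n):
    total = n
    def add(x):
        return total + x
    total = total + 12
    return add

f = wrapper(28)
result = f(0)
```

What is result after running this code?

Step 1: wrapper(28) sets total = 28, then total = 28 + 12 = 40.
Step 2: Closures capture by reference, so add sees total = 40.
Step 3: f(0) returns 40 + 0 = 40

The answer is 40.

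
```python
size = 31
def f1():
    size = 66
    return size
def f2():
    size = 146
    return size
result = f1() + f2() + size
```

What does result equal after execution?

Step 1: Each function shadows global size with its own local.
Step 2: f1() returns 66, f2() returns 146.
Step 3: Global size = 31 is unchanged. result = 66 + 146 + 31 = 243

The answer is 243.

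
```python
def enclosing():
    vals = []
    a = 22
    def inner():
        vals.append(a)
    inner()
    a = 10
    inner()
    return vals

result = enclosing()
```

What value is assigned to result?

Step 1: a = 22. inner() appends current a to vals.
Step 2: First inner(): appends 22. Then a = 10.
Step 3: Second inner(): appends 10 (closure sees updated a). result = [22, 10]

The answer is [22, 10].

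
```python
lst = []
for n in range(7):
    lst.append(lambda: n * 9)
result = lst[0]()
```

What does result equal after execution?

Step 1: All lambdas reference the same variable n (late binding).
Step 2: After the loop, n = 6. Every lambda returns n * 9.
Step 3: lst[0]() = 6 * 9 = 54

The answer is 54.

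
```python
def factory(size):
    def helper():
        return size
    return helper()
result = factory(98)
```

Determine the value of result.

Step 1: factory(98) binds parameter size = 98.
Step 2: helper() looks up size in enclosing scope and finds the parameter size = 98.
Step 3: result = 98

The answer is 98.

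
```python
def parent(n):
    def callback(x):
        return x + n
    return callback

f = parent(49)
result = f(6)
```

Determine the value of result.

Step 1: parent(49) creates a closure that captures n = 49.
Step 2: f(6) calls the closure with x = 6, returning 6 + 49 = 55.
Step 3: result = 55

The answer is 55.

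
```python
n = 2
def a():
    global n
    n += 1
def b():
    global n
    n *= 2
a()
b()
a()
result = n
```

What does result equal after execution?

Step 1: n = 2.
Step 2: a(): n = 2 + 1 = 3.
Step 3: b(): n = 3 * 2 = 6.
Step 4: a(): n = 6 + 1 = 7

The answer is 7.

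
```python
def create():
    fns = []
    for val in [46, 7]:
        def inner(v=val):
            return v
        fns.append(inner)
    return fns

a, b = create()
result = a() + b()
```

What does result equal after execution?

Step 1: Default argument v=val captures val at each iteration.
Step 2: a() returns 46 (captured at first iteration), b() returns 7 (captured at second).
Step 3: result = 46 + 7 = 53

The answer is 53.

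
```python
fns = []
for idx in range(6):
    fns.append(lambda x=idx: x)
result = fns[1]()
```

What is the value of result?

Step 1: Default argument x=idx captures idx's value at each iteration.
Step 2: fns[1] captured x = 1 when idx was 1.
Step 3: result = 1

The answer is 1.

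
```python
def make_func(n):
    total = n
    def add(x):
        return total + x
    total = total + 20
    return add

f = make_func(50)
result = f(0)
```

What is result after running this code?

Step 1: make_func(50) sets total = 50, then total = 50 + 20 = 70.
Step 2: Closures capture by reference, so add sees total = 70.
Step 3: f(0) returns 70 + 0 = 70

The answer is 70.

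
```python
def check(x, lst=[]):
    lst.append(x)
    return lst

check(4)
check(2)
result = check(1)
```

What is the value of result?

Step 1: Mutable default argument gotcha! The list [] is created once.
Step 2: Each call appends to the SAME list: [4], [4, 2], [4, 2, 1].
Step 3: result = [4, 2, 1]

The answer is [4, 2, 1].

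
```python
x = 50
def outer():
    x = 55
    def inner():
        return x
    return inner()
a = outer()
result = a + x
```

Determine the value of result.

Step 1: outer() has local x = 55. inner() reads from enclosing.
Step 2: outer() returns 55. Global x = 50 unchanged.
Step 3: result = 55 + 50 = 105

The answer is 105.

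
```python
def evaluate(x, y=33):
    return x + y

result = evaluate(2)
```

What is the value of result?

Step 1: evaluate(2) uses default y = 33.
Step 2: Returns 2 + 33 = 35.
Step 3: result = 35

The answer is 35.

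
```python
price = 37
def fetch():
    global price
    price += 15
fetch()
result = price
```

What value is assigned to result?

Step 1: price = 37 globally.
Step 2: fetch() modifies global price: price += 15 = 52.
Step 3: result = 52

The answer is 52.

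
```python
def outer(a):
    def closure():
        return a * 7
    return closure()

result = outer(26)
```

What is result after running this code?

Step 1: outer(26) binds parameter a = 26.
Step 2: closure() accesses a = 26 from enclosing scope.
Step 3: result = 26 * 7 = 182

The answer is 182.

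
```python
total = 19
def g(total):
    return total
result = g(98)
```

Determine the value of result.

Step 1: Global total = 19.
Step 2: g(98) takes parameter total = 98, which shadows the global.
Step 3: result = 98

The answer is 98.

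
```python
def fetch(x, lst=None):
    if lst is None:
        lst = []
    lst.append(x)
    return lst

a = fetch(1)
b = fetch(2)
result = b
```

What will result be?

Step 1: None default with guard creates a NEW list each call.
Step 2: a = [1] (fresh list). b = [2] (another fresh list).
Step 3: result = [2] (this is the fix for mutable default)

The answer is [2].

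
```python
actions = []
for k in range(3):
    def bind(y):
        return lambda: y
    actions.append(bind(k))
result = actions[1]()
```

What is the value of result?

Step 1: bind(k) creates a new scope capturing y = k at call time.
Step 2: actions[1] = bind(1), so its lambda captures y = 1.
Step 3: result = 1 (closure factory fixes late binding)

The answer is 1.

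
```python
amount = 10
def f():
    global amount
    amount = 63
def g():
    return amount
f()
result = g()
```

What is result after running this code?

Step 1: amount = 10.
Step 2: f() sets global amount = 63.
Step 3: g() reads global amount = 63. result = 63

The answer is 63.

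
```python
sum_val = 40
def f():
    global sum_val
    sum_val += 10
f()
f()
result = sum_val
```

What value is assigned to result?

Step 1: sum_val = 40.
Step 2: First f(): sum_val = 40 + 10 = 50.
Step 3: Second f(): sum_val = 50 + 10 = 60. result = 60

The answer is 60.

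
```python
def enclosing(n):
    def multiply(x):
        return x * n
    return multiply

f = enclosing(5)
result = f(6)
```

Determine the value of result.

Step 1: enclosing(5) returns multiply closure with n = 5.
Step 2: f(6) computes 6 * 5 = 30.
Step 3: result = 30

The answer is 30.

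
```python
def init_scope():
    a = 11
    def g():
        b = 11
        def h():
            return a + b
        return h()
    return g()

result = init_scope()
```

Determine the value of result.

Step 1: init_scope() defines a = 11. g() defines b = 11.
Step 2: h() accesses both from enclosing scopes: a = 11, b = 11.
Step 3: result = 11 + 11 = 22

The answer is 22.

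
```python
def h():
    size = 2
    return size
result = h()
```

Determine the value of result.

Step 1: h() defines size = 2 in its local scope.
Step 2: return size finds the local variable size = 2.
Step 3: result = 2

The answer is 2.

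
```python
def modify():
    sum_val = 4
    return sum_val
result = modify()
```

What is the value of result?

Step 1: modify() defines sum_val = 4 in its local scope.
Step 2: return sum_val finds the local variable sum_val = 4.
Step 3: result = 4

The answer is 4.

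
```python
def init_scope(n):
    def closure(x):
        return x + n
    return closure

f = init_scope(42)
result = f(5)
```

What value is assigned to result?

Step 1: init_scope(42) creates a closure that captures n = 42.
Step 2: f(5) calls the closure with x = 5, returning 5 + 42 = 47.
Step 3: result = 47

The answer is 47.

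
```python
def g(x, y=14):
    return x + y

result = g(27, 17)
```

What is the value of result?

Step 1: g(27, 17) overrides default y with 17.
Step 2: Returns 27 + 17 = 44.
Step 3: result = 44

The answer is 44.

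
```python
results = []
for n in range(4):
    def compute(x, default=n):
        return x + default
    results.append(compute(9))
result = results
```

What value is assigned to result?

Step 1: Default argument default=n is evaluated at function definition time.
Step 2: Each iteration creates compute with default = current n value.
Step 3: compute(9) returns 9 + default. results = [9, 10, 11, 12]

The answer is [9, 10, 11, 12].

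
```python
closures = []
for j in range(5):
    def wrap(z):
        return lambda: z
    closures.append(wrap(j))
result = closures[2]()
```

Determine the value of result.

Step 1: wrap(j) creates a new scope capturing z = j at call time.
Step 2: closures[2] = wrap(2), so its lambda captures z = 2.
Step 3: result = 2 (closure factory fixes late binding)

The answer is 2.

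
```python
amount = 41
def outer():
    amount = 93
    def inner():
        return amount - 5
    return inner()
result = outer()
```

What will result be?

Step 1: outer() shadows global amount with amount = 93.
Step 2: inner() finds amount = 93 in enclosing scope, computes 93 - 5 = 88.
Step 3: result = 88

The answer is 88.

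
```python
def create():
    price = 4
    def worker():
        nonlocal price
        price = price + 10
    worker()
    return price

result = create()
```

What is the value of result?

Step 1: create() sets price = 4.
Step 2: worker() uses nonlocal to modify price in create's scope: price = 4 + 10 = 14.
Step 3: create() returns the modified price = 14

The answer is 14.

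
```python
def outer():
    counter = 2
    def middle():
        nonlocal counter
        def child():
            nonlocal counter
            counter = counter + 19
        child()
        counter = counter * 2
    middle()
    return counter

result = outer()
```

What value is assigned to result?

Step 1: counter = 2.
Step 2: child() adds 19: counter = 2 + 19 = 21.
Step 3: middle() doubles: counter = 21 * 2 = 42.
Step 4: result = 42

The answer is 42.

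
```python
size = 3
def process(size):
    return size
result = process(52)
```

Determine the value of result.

Step 1: Global size = 3.
Step 2: process(52) takes parameter size = 52, which shadows the global.
Step 3: result = 52

The answer is 52.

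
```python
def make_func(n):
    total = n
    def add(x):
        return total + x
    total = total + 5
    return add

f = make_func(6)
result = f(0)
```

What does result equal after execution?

Step 1: make_func(6) sets total = 6, then total = 6 + 5 = 11.
Step 2: Closures capture by reference, so add sees total = 11.
Step 3: f(0) returns 11 + 0 = 11

The answer is 11.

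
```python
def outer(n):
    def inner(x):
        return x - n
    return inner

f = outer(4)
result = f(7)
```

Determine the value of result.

Step 1: outer(4) creates a closure capturing n = 4.
Step 2: f(7) computes 7 - 4 = 3.
Step 3: result = 3

The answer is 3.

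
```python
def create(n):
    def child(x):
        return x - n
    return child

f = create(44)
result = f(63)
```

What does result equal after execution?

Step 1: create(44) creates a closure capturing n = 44.
Step 2: f(63) computes 63 - 44 = 19.
Step 3: result = 19

The answer is 19.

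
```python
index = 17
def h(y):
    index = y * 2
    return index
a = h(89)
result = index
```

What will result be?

Step 1: Global index = 17.
Step 2: h(89) creates local index = 89 * 2 = 178.
Step 3: Global index unchanged because no global keyword. result = 17

The answer is 17.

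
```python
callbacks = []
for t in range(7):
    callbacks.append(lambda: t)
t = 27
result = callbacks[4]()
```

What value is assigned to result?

Step 1: Lambdas capture the variable t by reference, not by value.
Step 2: After the loop, t is reassigned to 27.
Step 3: callbacks[4]() looks up the current t = 27. result = 27

The answer is 27.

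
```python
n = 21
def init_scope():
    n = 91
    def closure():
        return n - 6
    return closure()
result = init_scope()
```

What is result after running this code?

Step 1: init_scope() shadows global n with n = 91.
Step 2: closure() finds n = 91 in enclosing scope, computes 91 - 6 = 85.
Step 3: result = 85

The answer is 85.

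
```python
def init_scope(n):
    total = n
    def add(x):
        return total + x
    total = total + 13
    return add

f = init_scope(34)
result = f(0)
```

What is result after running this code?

Step 1: init_scope(34) sets total = 34, then total = 34 + 13 = 47.
Step 2: Closures capture by reference, so add sees total = 47.
Step 3: f(0) returns 47 + 0 = 47

The answer is 47.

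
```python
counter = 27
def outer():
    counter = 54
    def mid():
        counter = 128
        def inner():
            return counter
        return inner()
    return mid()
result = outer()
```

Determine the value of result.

Step 1: Three levels of shadowing: global 27, outer 54, mid 128.
Step 2: inner() finds counter = 128 in enclosing mid() scope.
Step 3: result = 128

The answer is 128.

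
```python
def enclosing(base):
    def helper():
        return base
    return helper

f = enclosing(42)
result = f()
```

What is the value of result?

Step 1: enclosing(42) creates closure capturing base = 42.
Step 2: f() returns the captured base = 42.
Step 3: result = 42

The answer is 42.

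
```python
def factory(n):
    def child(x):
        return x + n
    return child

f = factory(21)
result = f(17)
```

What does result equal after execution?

Step 1: factory(21) creates a closure that captures n = 21.
Step 2: f(17) calls the closure with x = 17, returning 17 + 21 = 38.
Step 3: result = 38

The answer is 38.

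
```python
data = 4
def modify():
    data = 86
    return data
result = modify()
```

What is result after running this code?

Step 1: Global data = 4.
Step 2: modify() creates local data = 86, shadowing the global.
Step 3: Returns local data = 86. result = 86

The answer is 86.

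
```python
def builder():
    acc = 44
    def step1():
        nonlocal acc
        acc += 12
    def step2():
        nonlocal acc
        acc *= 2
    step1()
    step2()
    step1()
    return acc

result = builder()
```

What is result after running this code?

Step 1: acc = 44.
Step 2: step1(): acc = 44 + 12 = 56.
Step 3: step2(): acc = 56 * 2 = 112.
Step 4: step1(): acc = 112 + 12 = 124. result = 124

The answer is 124.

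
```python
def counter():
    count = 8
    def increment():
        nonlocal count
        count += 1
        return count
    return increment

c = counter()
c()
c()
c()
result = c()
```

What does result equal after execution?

Step 1: counter() creates closure with count = 8.
Step 2: Each c() call increments count via nonlocal. After 4 calls: 8 + 4 = 12.
Step 3: result = 12

The answer is 12.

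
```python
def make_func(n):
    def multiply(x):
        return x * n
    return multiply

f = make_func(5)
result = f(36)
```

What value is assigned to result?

Step 1: make_func(5) returns multiply closure with n = 5.
Step 2: f(36) computes 36 * 5 = 180.
Step 3: result = 180

The answer is 180.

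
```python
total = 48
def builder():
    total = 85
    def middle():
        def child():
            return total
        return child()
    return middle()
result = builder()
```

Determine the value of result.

Step 1: builder() defines total = 85. middle() and child() have no local total.
Step 2: child() checks local (none), enclosing middle() (none), enclosing builder() and finds total = 85.
Step 3: result = 85

The answer is 85.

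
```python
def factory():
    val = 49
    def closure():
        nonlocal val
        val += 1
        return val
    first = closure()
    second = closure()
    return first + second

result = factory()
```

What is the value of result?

Step 1: val starts at 49.
Step 2: First call: val = 49 + 1 = 50, returns 50.
Step 3: Second call: val = 50 + 1 = 51, returns 51.
Step 4: result = 50 + 51 = 101

The answer is 101.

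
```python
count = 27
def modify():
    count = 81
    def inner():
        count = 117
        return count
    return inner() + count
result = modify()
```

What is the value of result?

Step 1: modify() has local count = 81. inner() has local count = 117.
Step 2: inner() returns its local count = 117.
Step 3: modify() returns 117 + its own count (81) = 198

The answer is 198.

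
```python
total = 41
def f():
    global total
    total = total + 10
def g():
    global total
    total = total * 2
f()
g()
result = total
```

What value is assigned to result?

Step 1: total = 41.
Step 2: f() adds 10: total = 41 + 10 = 51.
Step 3: g() doubles: total = 51 * 2 = 102.
Step 4: result = 102

The answer is 102.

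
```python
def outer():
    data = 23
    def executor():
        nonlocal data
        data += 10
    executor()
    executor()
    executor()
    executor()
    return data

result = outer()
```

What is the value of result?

Step 1: data starts at 23.
Step 2: executor() is called 4 times, each adding 10.
Step 3: data = 23 + 10 * 4 = 63

The answer is 63.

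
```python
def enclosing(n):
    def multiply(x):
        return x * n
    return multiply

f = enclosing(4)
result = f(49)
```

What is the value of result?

Step 1: enclosing(4) returns multiply closure with n = 4.
Step 2: f(49) computes 49 * 4 = 196.
Step 3: result = 196

The answer is 196.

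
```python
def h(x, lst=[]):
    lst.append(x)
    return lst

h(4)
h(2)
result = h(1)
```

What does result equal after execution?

Step 1: Mutable default argument gotcha! The list [] is created once.
Step 2: Each call appends to the SAME list: [4], [4, 2], [4, 2, 1].
Step 3: result = [4, 2, 1]

The answer is [4, 2, 1].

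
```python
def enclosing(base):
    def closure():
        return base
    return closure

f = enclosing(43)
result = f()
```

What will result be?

Step 1: enclosing(43) creates closure capturing base = 43.
Step 2: f() returns the captured base = 43.
Step 3: result = 43

The answer is 43.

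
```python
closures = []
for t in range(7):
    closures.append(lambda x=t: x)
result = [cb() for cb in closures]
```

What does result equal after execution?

Step 1: Default arg x=t captures t at each iteration.
Step 2: Each lambda has its own default: 0, 1, ..., 6.
Step 3: result = [0, 1, 2, 3, 4, 5, 6]

The answer is [0, 1, 2, 3, 4, 5, 6].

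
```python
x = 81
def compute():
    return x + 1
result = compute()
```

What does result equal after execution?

Step 1: x = 81 is defined globally.
Step 2: compute() looks up x from global scope = 81, then computes 81 + 1 = 82.
Step 3: result = 82

The answer is 82.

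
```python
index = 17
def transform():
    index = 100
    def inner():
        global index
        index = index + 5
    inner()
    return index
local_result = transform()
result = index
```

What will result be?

Step 1: Global index = 17. transform() creates local index = 100.
Step 2: inner() declares global index and adds 5: global index = 17 + 5 = 22.
Step 3: transform() returns its local index = 100 (unaffected by inner).
Step 4: result = global index = 22

The answer is 22.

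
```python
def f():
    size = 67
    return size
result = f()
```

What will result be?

Step 1: f() defines size = 67 in its local scope.
Step 2: return size finds the local variable size = 67.
Step 3: result = 67

The answer is 67.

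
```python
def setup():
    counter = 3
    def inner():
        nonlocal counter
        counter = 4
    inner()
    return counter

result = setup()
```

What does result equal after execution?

Step 1: setup() sets counter = 3.
Step 2: inner() uses nonlocal to reassign counter = 4.
Step 3: result = 4

The answer is 4.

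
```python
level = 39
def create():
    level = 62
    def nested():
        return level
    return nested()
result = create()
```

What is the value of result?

Step 1: level = 39 globally, but create() defines level = 62 locally.
Step 2: nested() looks up level. Not in local scope, so checks enclosing scope (create) and finds level = 62.
Step 3: result = 62

The answer is 62.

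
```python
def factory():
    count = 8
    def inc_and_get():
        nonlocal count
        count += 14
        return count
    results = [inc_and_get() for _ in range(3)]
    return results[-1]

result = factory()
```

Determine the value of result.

Step 1: count = 8.
Step 2: Three calls to inc_and_get(), each adding 14.
Step 3: Last value = 8 + 14 * 3 = 50

The answer is 50.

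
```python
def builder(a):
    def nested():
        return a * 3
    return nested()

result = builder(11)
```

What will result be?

Step 1: builder(11) binds parameter a = 11.
Step 2: nested() accesses a = 11 from enclosing scope.
Step 3: result = 11 * 3 = 33

The answer is 33.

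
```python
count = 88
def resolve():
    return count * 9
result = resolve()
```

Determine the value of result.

Step 1: count = 88 is defined globally.
Step 2: resolve() looks up count from global scope = 88, then computes 88 * 9 = 792.
Step 3: result = 792

The answer is 792.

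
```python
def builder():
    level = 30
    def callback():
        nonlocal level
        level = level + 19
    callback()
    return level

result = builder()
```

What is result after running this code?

Step 1: builder() sets level = 30.
Step 2: callback() uses nonlocal to modify level in builder's scope: level = 30 + 19 = 49.
Step 3: builder() returns the modified level = 49

The answer is 49.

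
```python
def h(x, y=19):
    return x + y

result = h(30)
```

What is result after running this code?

Step 1: h(30) uses default y = 19.
Step 2: Returns 30 + 19 = 49.
Step 3: result = 49

The answer is 49.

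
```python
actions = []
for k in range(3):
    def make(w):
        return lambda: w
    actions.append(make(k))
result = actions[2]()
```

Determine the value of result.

Step 1: make(k) creates a new scope capturing w = k at call time.
Step 2: actions[2] = make(2), so its lambda captures w = 2.
Step 3: result = 2 (closure factory fixes late binding)

The answer is 2.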